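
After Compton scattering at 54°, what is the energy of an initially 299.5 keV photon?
241.2206 keV

First convert energy to wavelength:
λ = hc/E, with hc ≈ 1239.842 keV·pm (i.e. 1239.842 eV·nm)

For E = 299.5 keV = 299500 eV:
λ = 1239.842 keV·pm / 299.5 keV
λ = 4.1397 pm

Calculate the Compton shift:
Δλ = λ_C(1 - cos(54°)) = 2.4263 × 0.4122
Δλ = 1.0002 pm

Final wavelength:
λ' = 4.1397 + 1.0002 = 5.1399 pm

Final energy:
E' = hc/λ' = 1239.842 / 5.1399 = 241.2206 keV

(Intermediate values are shown rounded; full precision is carried through to the final answer.)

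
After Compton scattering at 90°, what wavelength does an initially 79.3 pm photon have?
81.7263 pm

Using the Compton formula: λ' = λ + λ_C(1 − cos θ)

For θ = 90°, cos θ = 0 (exact) = 0.0000, so:
1 − cos 90° = 1 − (0) = 1.0000

Δλ = λ_C × 1.0000 = 2.4263 × 1.0000 = 2.4263 pm

λ' = 79.3 + 2.4263 = 81.7263 pm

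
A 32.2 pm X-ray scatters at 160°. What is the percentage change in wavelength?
14.6158%

Calculate the Compton shift:
Δλ = λ_C(1 - cos(160°))
Δλ = 2.4263 × (1 - cos(160°))
Δλ = 2.4263 × 1.9397
Δλ = 4.7063 pm

Percentage change:
(Δλ/λ₀) × 100 = (4.7063/32.2) × 100
= 14.6158%

(Intermediate values are shown rounded; full precision is carried through to the final answer.)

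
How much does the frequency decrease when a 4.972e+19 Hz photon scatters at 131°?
1.988e+19 Hz (decrease)

Convert frequency to wavelength (c = 299792458 m/s):
λ₀ = c/f₀ = 299792458/4.972e+19 = 6.0296150e-12 m = 6.0296 pm

Calculate Compton shift:
Δλ = λ_C(1 - cos(131°)) = 4.0181 pm

Final wavelength:
λ' = λ₀ + Δλ = 6.0296 + 4.0181 = 10.0477 pm

Final frequency:
f' = c/λ' = 299792458/1.0047728e-11 = 2.9836841e+19 Hz

Frequency shift (decrease):
Δf = f₀ - f' = 4.972e+19 - 2.9836841e+19 = 1.988e+19 Hz

(Intermediate values are shown rounded; full precision is carried through to the final answer.)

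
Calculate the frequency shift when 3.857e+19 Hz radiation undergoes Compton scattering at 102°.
1.056e+19 Hz (decrease)

Convert frequency to wavelength (c = 299792458 m/s):
λ₀ = c/f₀ = 299792458/3.857e+19 = 7.7726849e-12 m = 7.7727 pm

Calculate Compton shift:
Δλ = λ_C(1 - cos(102°)) = 2.9308 pm

Final wavelength:
λ' = λ₀ + Δλ = 7.7727 + 2.9308 = 10.7035 pm

Final frequency:
f' = c/λ' = 299792458/1.0703453e-11 = 2.8008947e+19 Hz

Frequency shift (decrease):
Δf = f₀ - f' = 3.857e+19 - 2.8008947e+19 = 1.056e+19 Hz

(Intermediate values are shown rounded; full precision is carried through to the final answer.)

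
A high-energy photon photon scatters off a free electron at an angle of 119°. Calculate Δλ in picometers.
3.6026 pm

Using the Compton scattering formula:
Δλ = λ_C(1 - cos θ)

where λ_C = h/(m_e·c) ≈ 2.4263 pm is the Compton wavelength of an electron.

For θ = 119°:
cos(119°) = -0.4848
1 - cos(119°) = 1.4848

Δλ = 2.4263 × 1.4848
Δλ = 3.6026 pm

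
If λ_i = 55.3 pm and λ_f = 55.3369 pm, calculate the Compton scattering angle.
10.01°

First find the wavelength shift:
Δλ = λ' - λ = 55.3369 - 55.3 = 0.0369 pm

Using Δλ = λ_C(1 - cos θ), with λ_C = h/(m_e·c) ≈ 2.42631024 pm:
cos θ = 1 - Δλ/λ_C
cos θ = 1 - 0.0369/2.42631024
cos θ = 0.984792

θ = arccos(0.984792)
θ = 10.01°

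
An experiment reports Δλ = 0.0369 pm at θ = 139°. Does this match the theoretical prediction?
No, inconsistent

Calculate the expected shift for θ = 139°:

Δλ_expected = λ_C(1 - cos(139°))
Δλ_expected = 2.4263 × (1 - cos(139°))
Δλ_expected = 2.4263 × 1.7547
Δλ_expected = 4.2575 pm

Given shift: 0.0369 pm
Expected shift: 4.2575 pm
Difference: 4.2206 pm

The values do not match. The given shift corresponds to θ ≈ 10.0°, not 139°.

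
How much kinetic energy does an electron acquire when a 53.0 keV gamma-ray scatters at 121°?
7.1973 keV

By energy conservation: K_e = E_initial - E_final

First find the scattered photon energy:
Initial wavelength: λ = hc/E = 23.3932 pm
Compton shift: Δλ = λ_C(1 - cos(121°)) = 3.6760 pm
Final wavelength: λ' = 23.3932 + 3.6760 = 27.0692 pm
Final photon energy: E' = hc/λ' = 45.8027 keV

Electron kinetic energy:
K_e = E - E' = 53.0000 - 45.8027 = 7.1973 keV

(Intermediate values are shown rounded; full precision is carried through to the final answer.)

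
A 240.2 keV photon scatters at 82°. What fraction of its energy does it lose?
0.2881 (or 28.81%)

Calculate initial and final photon energies:

Initial: E₀ = 240.2 keV → λ₀ = 5.1617 pm
Compton shift: Δλ = 2.0886 pm
Final wavelength: λ' = 7.2503 pm
Final energy: E' = 171.0047 keV

Fractional energy loss:
(E₀ - E')/E₀ = (240.2000 - 171.0047)/240.2000
= 69.1953/240.2000
= 0.2881
= 28.81%

(Intermediate values are shown rounded; full precision is carried through to the final answer.)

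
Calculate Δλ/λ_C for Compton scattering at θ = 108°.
1.3090 λ_C

The Compton shift formula is:
Δλ = λ_C(1 - cos θ)

Dividing both sides by λ_C:
Δλ/λ_C = 1 - cos θ

For θ = 108°:
Δλ/λ_C = 1 - cos(108°)
Δλ/λ_C = 1 - -0.3090
Δλ/λ_C = 1.3090

This means the shift is 1.3090 × λ_C = 3.1761 pm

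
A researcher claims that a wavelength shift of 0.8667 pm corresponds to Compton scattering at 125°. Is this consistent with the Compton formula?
No, inconsistent

Calculate the expected shift for θ = 125°:

Δλ_expected = λ_C(1 - cos(125°))
Δλ_expected = 2.4263 × (1 - cos(125°))
Δλ_expected = 2.4263 × 1.5736
Δλ_expected = 3.8180 pm

Given shift: 0.8667 pm
Expected shift: 3.8180 pm
Difference: 2.9513 pm

The values do not match. The given shift corresponds to θ ≈ 50.0°, not 125°.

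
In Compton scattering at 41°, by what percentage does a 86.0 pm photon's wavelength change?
0.6920%

Calculate the Compton shift:
Δλ = λ_C(1 - cos(41°))
Δλ = 2.4263 × (1 - cos(41°))
Δλ = 2.4263 × 0.2453
Δλ = 0.5952 pm

Percentage change:
(Δλ/λ₀) × 100 = (0.5952/86.0) × 100
= 0.6920%

(Intermediate values are shown rounded; full precision is carried through to the final answer.)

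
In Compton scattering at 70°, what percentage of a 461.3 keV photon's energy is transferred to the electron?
0.3726 (or 37.26%)

Calculate initial and final photon energies:

Initial: E₀ = 461.3 keV → λ₀ = 2.6877 pm
Compton shift: Δλ = 1.5965 pm
Final wavelength: λ' = 4.2842 pm
Final energy: E' = 289.4003 keV

Fractional energy loss:
(E₀ - E')/E₀ = (461.3000 - 289.4003)/461.3000
= 171.8997/461.3000
= 0.3726
= 37.26%

(Intermediate values are shown rounded; full precision is carried through to the final answer.)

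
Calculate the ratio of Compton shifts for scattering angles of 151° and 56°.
151° produces the larger shift by a factor of 4.253

Calculate both shifts using Δλ = λ_C(1 - cos θ):

For θ₁ = 56°:
Δλ₁ = 2.4263 × (1 - cos(56°))
Δλ₁ = 2.4263 × 0.4408
Δλ₁ = 1.0695 pm

For θ₂ = 151°:
Δλ₂ = 2.4263 × (1 - cos(151°))
Δλ₂ = 2.4263 × 1.8746
Δλ₂ = 4.5484 pm

The 151° angle produces the larger shift.
Ratio: 4.5484/1.0695 = 4.253

(Intermediate values are shown rounded; full precision is carried through to the final answer.)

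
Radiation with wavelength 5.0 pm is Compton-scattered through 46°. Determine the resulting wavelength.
5.7409 pm

Using the Compton scattering formula:
λ' = λ + Δλ = λ + λ_C(1 - cos θ)

Given:
- Initial wavelength λ = 5.0 pm
- Scattering angle θ = 46°
- Compton wavelength λ_C ≈ 2.4263 pm

Calculate the shift:
Δλ = 2.4263 × (1 - cos(46°))
Δλ = 2.4263 × 0.3053
Δλ = 0.7409 pm

Final wavelength:
λ' = 5.0 + 0.7409 = 5.7409 pm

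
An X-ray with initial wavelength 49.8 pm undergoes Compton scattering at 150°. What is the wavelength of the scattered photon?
54.3276 pm

Using the Compton scattering formula:
λ' = λ + Δλ = λ + λ_C(1 - cos θ)

Given:
- Initial wavelength λ = 49.8 pm
- Scattering angle θ = 150°
- Compton wavelength λ_C ≈ 2.4263 pm

Calculate the shift:
Δλ = 2.4263 × (1 - cos(150°))
Δλ = 2.4263 × 1.8660
Δλ = 4.5276 pm

Final wavelength:
λ' = 49.8 + 4.5276 = 54.3276 pm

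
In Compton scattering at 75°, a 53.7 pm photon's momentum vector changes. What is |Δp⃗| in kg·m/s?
1.4783e-23 kg·m/s

Photon momentum magnitude is p = h/λ.

Initial momentum:
p₀ = h/λ = 6.6261e-34/5.3700e-11 = 1.2339e-23 kg·m/s

After scattering:
λ' = λ + Δλ = 53.7 + 1.7983 = 55.4983 pm
p' = h/λ' = 6.6261e-34/5.5498e-11 = 1.1939e-23 kg·m/s

Momentum is a vector; the scattered photon's direction makes angle θ = 75° with the incident direction. The magnitude of the vector change Δp⃗ = p⃗₀ − p⃗' is found from the law of cosines:
|Δp⃗|² = p₀² + p'² − 2p₀p'cos θ
|Δp⃗|² = (1.2339e-23)² + (1.1939e-23)² − 2·1.2339e-23·1.1939e-23·cos(75°)
|Δp⃗| = 1.4783e-23 kg·m/s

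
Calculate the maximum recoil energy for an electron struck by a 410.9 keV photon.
253.3598 keV

Maximum energy transfer occurs at θ = 180° (backscattering).

Initial photon: E₀ = 410.9 keV → λ₀ = 3.0174 pm

Maximum Compton shift (at 180°):
Δλ_max = 2λ_C = 2 × 2.4263 = 4.8526 pm

Final wavelength:
λ' = 3.0174 + 4.8526 = 7.8700 pm

Minimum photon energy (maximum energy to electron):
E'_min = hc/λ' = 157.5402 keV

Maximum electron kinetic energy:
K_max = E₀ - E'_min = 410.9000 - 157.5402 = 253.3598 keV

(Intermediate values are shown rounded; full precision is carried through to the final answer.)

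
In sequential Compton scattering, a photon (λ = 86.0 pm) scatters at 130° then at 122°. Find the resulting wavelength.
93.6980 pm

Apply Compton shift twice:

First scattering at θ₁ = 130°:
Δλ₁ = λ_C(1 - cos(130°))
Δλ₁ = 2.4263 × 1.6428
Δλ₁ = 3.9859 pm

After first scattering:
λ₁ = 86.0 + 3.9859 = 89.9859 pm

Second scattering at θ₂ = 122°:
Δλ₂ = λ_C(1 - cos(122°))
Δλ₂ = 2.4263 × 1.5299
Δλ₂ = 3.7121 pm

Final wavelength:
λ₂ = 89.9859 + 3.7121 = 93.6980 pm

Total shift: Δλ_total = 3.9859 + 3.7121 = 7.6980 pm

(Intermediate values are shown rounded; full precision is carried through to the final answer.)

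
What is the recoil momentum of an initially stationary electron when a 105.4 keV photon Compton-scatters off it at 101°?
7.8677e-23 kg·m/s

The electron is initially at rest, so by conservation of momentum:
p⃗_e = p⃗₀ − p⃗'  (incident photon momentum minus scattered photon momentum)

Photon momentum magnitudes (p = h/λ = E/c):
λ₀ = hc/E₀ = 11.7632 pm → p₀ = h/λ₀ = 5.6329e-23 kg·m/s
Δλ = λ_C(1 − cos 101°) = 2.8893 pm
λ' = 14.6525 pm → p' = h/λ' = 4.5221e-23 kg·m/s

The scattered photon makes angle θ = 101° with the incident direction, so by the law of cosines:
|p⃗_e|² = p₀² + p'² − 2p₀p'cos θ
|p⃗_e|² = (5.6329e-23)² + (4.5221e-23)² − 2·5.6329e-23·4.5221e-23·cos(101°)
|p⃗_e| = 7.8677e-23 kg·m/s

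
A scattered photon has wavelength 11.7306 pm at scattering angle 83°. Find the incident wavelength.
9.6000 pm

From λ' = λ + Δλ, we have λ = λ' - Δλ

First calculate the Compton shift:
Δλ = λ_C(1 - cos θ)
Δλ = 2.4263 × (1 - cos(83°))
Δλ = 2.4263 × 0.8781
Δλ = 2.1306 pm

Initial wavelength:
λ = λ' - Δλ
λ = 11.7306 - 2.1306
λ = 9.6000 pm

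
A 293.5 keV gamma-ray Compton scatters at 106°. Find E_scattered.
169.3906 keV

First convert energy to wavelength:
λ = hc/E, with hc ≈ 1239.842 keV·pm (i.e. 1239.842 eV·nm)

For E = 293.5 keV = 293500 eV:
λ = 1239.842 keV·pm / 293.5 keV
λ = 4.2243 pm

Calculate the Compton shift:
Δλ = λ_C(1 - cos(106°)) = 2.4263 × 1.2756
Δλ = 3.0951 pm

Final wavelength:
λ' = 4.2243 + 3.0951 = 7.3194 pm

Final energy:
E' = hc/λ' = 1239.842 / 7.3194 = 169.3906 keV

(Intermediate values are shown rounded; full precision is carried through to the final answer.)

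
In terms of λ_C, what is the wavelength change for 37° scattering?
0.2014 λ_C

The Compton shift formula is:
Δλ = λ_C(1 - cos θ)

Dividing both sides by λ_C:
Δλ/λ_C = 1 - cos θ

For θ = 37°:
Δλ/λ_C = 1 - cos(37°)
Δλ/λ_C = 1 - 0.7986
Δλ/λ_C = 0.2014

This means the shift is 0.2014 × λ_C = 0.4886 pm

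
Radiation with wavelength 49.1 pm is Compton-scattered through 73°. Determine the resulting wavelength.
50.8169 pm

Using the Compton scattering formula:
λ' = λ + Δλ = λ + λ_C(1 - cos θ)

Given:
- Initial wavelength λ = 49.1 pm
- Scattering angle θ = 73°
- Compton wavelength λ_C ≈ 2.4263 pm

Calculate the shift:
Δλ = 2.4263 × (1 - cos(73°))
Δλ = 2.4263 × 0.7076
Δλ = 1.7169 pm

Final wavelength:
λ' = 49.1 + 1.7169 = 50.8169 pm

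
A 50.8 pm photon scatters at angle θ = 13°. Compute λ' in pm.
50.8622 pm

Using the Compton scattering formula:
λ' = λ + Δλ = λ + λ_C(1 - cos θ)

Given:
- Initial wavelength λ = 50.8 pm
- Scattering angle θ = 13°
- Compton wavelength λ_C ≈ 2.4263 pm

Calculate the shift:
Δλ = 2.4263 × (1 - cos(13°))
Δλ = 2.4263 × 0.0256
Δλ = 0.0622 pm

Final wavelength:
λ' = 50.8 + 0.0622 = 50.8622 pm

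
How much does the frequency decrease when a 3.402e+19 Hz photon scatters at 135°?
1.088e+19 Hz (decrease)

Convert frequency to wavelength (c = 299792458 m/s):
λ₀ = c/f₀ = 299792458/3.402e+19 = 8.8122416e-12 m = 8.8122 pm

Calculate Compton shift:
Δλ = λ_C(1 - cos(135°)) = 4.1420 pm

Final wavelength:
λ' = λ₀ + Δλ = 8.8122 + 4.1420 = 12.9542 pm

Final frequency:
f' = c/λ' = 299792458/1.2954212e-11 = 2.3142469e+19 Hz

Frequency shift (decrease):
Δf = f₀ - f' = 3.402e+19 - 2.3142469e+19 = 1.088e+19 Hz

(Intermediate values are shown rounded; full precision is carried through to the final answer.)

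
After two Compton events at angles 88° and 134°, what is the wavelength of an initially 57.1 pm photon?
63.5534 pm

Apply Compton shift twice:

First scattering at θ₁ = 88°:
Δλ₁ = λ_C(1 - cos(88°))
Δλ₁ = 2.4263 × 0.9651
Δλ₁ = 2.3416 pm

After first scattering:
λ₁ = 57.1 + 2.3416 = 59.4416 pm

Second scattering at θ₂ = 134°:
Δλ₂ = λ_C(1 - cos(134°))
Δλ₂ = 2.4263 × 1.6947
Δλ₂ = 4.1118 pm

Final wavelength:
λ₂ = 59.4416 + 4.1118 = 63.5534 pm

Total shift: Δλ_total = 2.3416 + 4.1118 = 6.4534 pm

(Intermediate values are shown rounded; full precision is carried through to the final answer.)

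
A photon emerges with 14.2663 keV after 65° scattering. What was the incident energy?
14.5000 keV

Convert final energy to wavelength (hc ≈ 1239.842 keV·pm):
λ' = hc/E' = 1239.842 / 14.2663 = 86.9070 pm

Calculate the Compton shift:
Δλ = λ_C(1 - cos(65°))
Δλ = 2.4263 × (1 - cos(65°))
Δλ = 1.4009 pm

Initial wavelength:
λ = λ' - Δλ = 86.9070 - 1.4009 = 85.5061 pm

Initial energy:
E = hc/λ = 1239.842 / 85.5061 = 14.5000 keV

(Intermediate values are shown rounded; full precision is carried through to the final answer.)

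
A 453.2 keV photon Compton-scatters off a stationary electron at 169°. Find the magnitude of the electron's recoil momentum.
3.2885e-22 kg·m/s

The electron is initially at rest, so by conservation of momentum:
p⃗_e = p⃗₀ − p⃗'  (incident photon momentum minus scattered photon momentum)

Photon momentum magnitudes (p = h/λ = E/c):
λ₀ = hc/E₀ = 2.7358 pm → p₀ = h/λ₀ = 2.4220e-22 kg·m/s
Δλ = λ_C(1 − cos 169°) = 4.8080 pm
λ' = 7.5438 pm → p' = h/λ' = 8.7835e-23 kg·m/s

The scattered photon makes angle θ = 169° with the incident direction, so by the law of cosines:
|p⃗_e|² = p₀² + p'² − 2p₀p'cos θ
|p⃗_e|² = (2.4220e-22)² + (8.7835e-23)² − 2·2.4220e-22·8.7835e-23·cos(169°)
|p⃗_e| = 3.2885e-22 kg·m/s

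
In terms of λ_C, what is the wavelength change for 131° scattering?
1.6561 λ_C

The Compton shift formula is:
Δλ = λ_C(1 - cos θ)

Dividing both sides by λ_C:
Δλ/λ_C = 1 - cos θ

For θ = 131°:
Δλ/λ_C = 1 - cos(131°)
Δλ/λ_C = 1 - -0.6561
Δλ/λ_C = 1.6561

This means the shift is 1.6561 × λ_C = 4.0181 pm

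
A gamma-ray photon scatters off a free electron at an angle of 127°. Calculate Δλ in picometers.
3.8865 pm

Using the Compton scattering formula:
Δλ = λ_C(1 - cos θ)

where λ_C = h/(m_e·c) ≈ 2.4263 pm is the Compton wavelength of an electron.

For θ = 127°:
cos(127°) = -0.6018
1 - cos(127°) = 1.6018

Δλ = 2.4263 × 1.6018
Δλ = 3.8865 pm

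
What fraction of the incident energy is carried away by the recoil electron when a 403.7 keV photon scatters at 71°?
0.3476 (or 34.76%)

Calculate initial and final photon energies:

Initial: E₀ = 403.7 keV → λ₀ = 3.0712 pm
Compton shift: Δλ = 1.6364 pm
Final wavelength: λ' = 4.7076 pm
Final energy: E' = 263.3716 keV

Fractional energy loss:
(E₀ - E')/E₀ = (403.7000 - 263.3716)/403.7000
= 140.3284/403.7000
= 0.3476
= 34.76%

(Intermediate values are shown rounded; full precision is carried through to the final answer.)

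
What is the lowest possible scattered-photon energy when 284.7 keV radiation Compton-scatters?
134.6553 keV (at θ = 180°)

The scattered photon has minimum energy when its wavelength is maximum, i.e., when the Compton shift Δλ = λ_C(1 − cos θ) is maximum. This occurs at θ = 180° (backscattering), giving Δλ_max = 2λ_C = 4.8526 pm.

Initial wavelength: λ₀ = hc/E₀ = 4.3549 pm
Maximum final wavelength: λ'_max = λ₀ + 2λ_C = 4.3549 + 4.8526 = 9.2075 pm
Minimum final energy: E'_min = hc/λ'_max = 134.6553 keV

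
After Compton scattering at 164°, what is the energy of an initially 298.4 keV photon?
139.0956 keV

First convert energy to wavelength:
λ = hc/E, with hc ≈ 1239.842 keV·pm (i.e. 1239.842 eV·nm)

For E = 298.4 keV = 298400 eV:
λ = 1239.842 keV·pm / 298.4 keV
λ = 4.1550 pm

Calculate the Compton shift:
Δλ = λ_C(1 - cos(164°)) = 2.4263 × 1.9613
Δλ = 4.7586 pm

Final wavelength:
λ' = 4.1550 + 4.7586 = 8.9136 pm

Final energy:
E' = hc/λ' = 1239.842 / 8.9136 = 139.0956 keV

(Intermediate values are shown rounded; full precision is carried through to the final answer.)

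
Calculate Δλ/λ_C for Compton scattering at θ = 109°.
1.3256 λ_C

The Compton shift formula is:
Δλ = λ_C(1 - cos θ)

Dividing both sides by λ_C:
Δλ/λ_C = 1 - cos θ

For θ = 109°:
Δλ/λ_C = 1 - cos(109°)
Δλ/λ_C = 1 - -0.3256
Δλ/λ_C = 1.3256

This means the shift is 1.3256 × λ_C = 3.2162 pm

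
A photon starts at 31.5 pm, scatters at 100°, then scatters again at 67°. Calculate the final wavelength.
35.8259 pm

Apply Compton shift twice:

First scattering at θ₁ = 100°:
Δλ₁ = λ_C(1 - cos(100°))
Δλ₁ = 2.4263 × 1.1736
Δλ₁ = 2.8476 pm

After first scattering:
λ₁ = 31.5 + 2.8476 = 34.3476 pm

Second scattering at θ₂ = 67°:
Δλ₂ = λ_C(1 - cos(67°))
Δλ₂ = 2.4263 × 0.6093
Δλ₂ = 1.4783 pm

Final wavelength:
λ₂ = 34.3476 + 1.4783 = 35.8259 pm

Total shift: Δλ_total = 2.8476 + 1.4783 = 4.3259 pm

(Intermediate values are shown rounded; full precision is carried through to the final answer.)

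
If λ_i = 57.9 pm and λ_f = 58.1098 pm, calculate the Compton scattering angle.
24.00°

First find the wavelength shift:
Δλ = λ' - λ = 58.1098 - 57.9 = 0.2098 pm

Using Δλ = λ_C(1 - cos θ), with λ_C = h/(m_e·c) ≈ 2.42631024 pm:
cos θ = 1 - Δλ/λ_C
cos θ = 1 - 0.2098/2.42631024
cos θ = 0.913531

θ = arccos(0.913531)
θ = 24.00°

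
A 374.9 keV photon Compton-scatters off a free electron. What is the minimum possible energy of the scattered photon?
151.9461 keV (at θ = 180°)

The scattered photon has minimum energy when its wavelength is maximum, i.e., when the Compton shift Δλ = λ_C(1 − cos θ) is maximum. This occurs at θ = 180° (backscattering), giving Δλ_max = 2λ_C = 4.8526 pm.

Initial wavelength: λ₀ = hc/E₀ = 3.3071 pm
Maximum final wavelength: λ'_max = λ₀ + 2λ_C = 3.3071 + 4.8526 = 8.1597 pm
Minimum final energy: E'_min = hc/λ'_max = 151.9461 keV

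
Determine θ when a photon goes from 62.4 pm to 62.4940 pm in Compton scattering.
16.00°

First find the wavelength shift:
Δλ = λ' - λ = 62.4940 - 62.4 = 0.0940 pm

Using Δλ = λ_C(1 - cos θ), with λ_C = h/(m_e·c) ≈ 2.42631024 pm:
cos θ = 1 - Δλ/λ_C
cos θ = 1 - 0.0940/2.42631024
cos θ = 0.961258

θ = arccos(0.961258)
θ = 16.00°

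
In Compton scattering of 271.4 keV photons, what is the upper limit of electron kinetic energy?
139.7951 keV

Maximum energy transfer occurs at θ = 180° (backscattering).

Initial photon: E₀ = 271.4 keV → λ₀ = 4.5683 pm

Maximum Compton shift (at 180°):
Δλ_max = 2λ_C = 2 × 2.4263 = 4.8526 pm

Final wavelength:
λ' = 4.5683 + 4.8526 = 9.4209 pm

Minimum photon energy (maximum energy to electron):
E'_min = hc/λ' = 131.6049 keV

Maximum electron kinetic energy:
K_max = E₀ - E'_min = 271.4000 - 131.6049 = 139.7951 keV

(Intermediate values are shown rounded; full precision is carried through to the final answer.)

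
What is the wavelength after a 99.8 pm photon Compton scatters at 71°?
101.4364 pm

Using the Compton scattering formula:
λ' = λ + Δλ = λ + λ_C(1 - cos θ)

Given:
- Initial wavelength λ = 99.8 pm
- Scattering angle θ = 71°
- Compton wavelength λ_C ≈ 2.4263 pm

Calculate the shift:
Δλ = 2.4263 × (1 - cos(71°))
Δλ = 2.4263 × 0.6744
Δλ = 1.6364 pm

Final wavelength:
λ' = 99.8 + 1.6364 = 101.4364 pm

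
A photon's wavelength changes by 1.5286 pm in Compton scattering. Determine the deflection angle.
68.29°

From the Compton formula Δλ = λ_C(1 - cos θ), we can solve for θ:

cos θ = 1 - Δλ/λ_C

Given:
- Δλ = 1.5286 pm
- λ_C = h/(m_e·c) ≈ 2.42631024 pm

cos θ = 1 - 1.5286/2.42631024
cos θ = 1 - 0.630010
cos θ = 0.369990

θ = arccos(0.369990)
θ = 68.29°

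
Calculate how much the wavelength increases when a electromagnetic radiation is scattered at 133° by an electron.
4.0810 pm

Using the Compton scattering formula:
Δλ = λ_C(1 - cos θ)

where λ_C = h/(m_e·c) ≈ 2.4263 pm is the Compton wavelength of an electron.

For θ = 133°:
cos(133°) = -0.6820
1 - cos(133°) = 1.6820

Δλ = 2.4263 × 1.6820
Δλ = 4.0810 pm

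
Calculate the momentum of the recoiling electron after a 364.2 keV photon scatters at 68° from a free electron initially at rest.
1.9073e-22 kg·m/s

The electron is initially at rest, so by conservation of momentum:
p⃗_e = p⃗₀ − p⃗'  (incident photon momentum minus scattered photon momentum)

Photon momentum magnitudes (p = h/λ = E/c):
λ₀ = hc/E₀ = 3.4043 pm → p₀ = h/λ₀ = 1.9464e-22 kg·m/s
Δλ = λ_C(1 − cos 68°) = 1.5174 pm
λ' = 4.9217 pm → p' = h/λ' = 1.3463e-22 kg·m/s

The scattered photon makes angle θ = 68° with the incident direction, so by the law of cosines:
|p⃗_e|² = p₀² + p'² − 2p₀p'cos θ
|p⃗_e|² = (1.9464e-22)² + (1.3463e-22)² − 2·1.9464e-22·1.3463e-22·cos(68°)
|p⃗_e| = 1.9073e-22 kg·m/s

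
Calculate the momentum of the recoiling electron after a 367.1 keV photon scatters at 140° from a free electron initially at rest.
2.6825e-22 kg·m/s

The electron is initially at rest, so by conservation of momentum:
p⃗_e = p⃗₀ − p⃗'  (incident photon momentum minus scattered photon momentum)

Photon momentum magnitudes (p = h/λ = E/c):
λ₀ = hc/E₀ = 3.3774 pm → p₀ = h/λ₀ = 1.9619e-22 kg·m/s
Δλ = λ_C(1 − cos 140°) = 4.2850 pm
λ' = 7.6624 pm → p' = h/λ' = 8.6475e-23 kg·m/s

The scattered photon makes angle θ = 140° with the incident direction, so by the law of cosines:
|p⃗_e|² = p₀² + p'² − 2p₀p'cos θ
|p⃗_e|² = (1.9619e-22)² + (8.6475e-23)² − 2·1.9619e-22·8.6475e-23·cos(140°)
|p⃗_e| = 2.6825e-22 kg·m/s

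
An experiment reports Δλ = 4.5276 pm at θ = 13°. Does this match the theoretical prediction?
No, inconsistent

Calculate the expected shift for θ = 13°:

Δλ_expected = λ_C(1 - cos(13°))
Δλ_expected = 2.4263 × (1 - cos(13°))
Δλ_expected = 2.4263 × 0.0256
Δλ_expected = 0.0622 pm

Given shift: 4.5276 pm
Expected shift: 0.0622 pm
Difference: 4.4654 pm

The values do not match. The given shift corresponds to θ ≈ 150.0°, not 13°.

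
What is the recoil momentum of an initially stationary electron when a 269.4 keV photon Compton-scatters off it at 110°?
1.9011e-22 kg·m/s

The electron is initially at rest, so by conservation of momentum:
p⃗_e = p⃗₀ − p⃗'  (incident photon momentum minus scattered photon momentum)

Photon momentum magnitudes (p = h/λ = E/c):
λ₀ = hc/E₀ = 4.6022 pm → p₀ = h/λ₀ = 1.4398e-22 kg·m/s
Δλ = λ_C(1 − cos 110°) = 3.2562 pm
λ' = 7.8584 pm → p' = h/λ' = 8.4318e-23 kg·m/s

The scattered photon makes angle θ = 110° with the incident direction, so by the law of cosines:
|p⃗_e|² = p₀² + p'² − 2p₀p'cos θ
|p⃗_e|² = (1.4398e-22)² + (8.4318e-23)² − 2·1.4398e-22·8.4318e-23·cos(110°)
|p⃗_e| = 1.9011e-22 kg·m/s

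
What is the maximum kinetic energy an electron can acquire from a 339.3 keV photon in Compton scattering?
193.5518 keV

Maximum energy transfer occurs at θ = 180° (backscattering).

Initial photon: E₀ = 339.3 keV → λ₀ = 3.6541 pm

Maximum Compton shift (at 180°):
Δλ_max = 2λ_C = 2 × 2.4263 = 4.8526 pm

Final wavelength:
λ' = 3.6541 + 4.8526 = 8.5067 pm

Minimum photon energy (maximum energy to electron):
E'_min = hc/λ' = 145.7482 keV

Maximum electron kinetic energy:
K_max = E₀ - E'_min = 339.3000 - 145.7482 = 193.5518 keV

(Intermediate values are shown rounded; full precision is carried through to the final answer.)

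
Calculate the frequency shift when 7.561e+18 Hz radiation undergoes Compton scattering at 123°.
6.530e+17 Hz (decrease)

Convert frequency to wavelength (c = 299792458 m/s):
λ₀ = c/f₀ = 299792458/7.561e+18 = 3.9649842e-11 m = 39.6498 pm

Calculate Compton shift:
Δλ = λ_C(1 - cos(123°)) = 3.7478 pm

Final wavelength:
λ' = λ₀ + Δλ = 39.6498 + 3.7478 = 43.3976 pm

Final frequency:
f' = c/λ' = 299792458/4.3397616e-11 = 6.9080398e+18 Hz

Frequency shift (decrease):
Δf = f₀ - f' = 7.561e+18 - 6.9080398e+18 = 6.530e+17 Hz

(Intermediate values are shown rounded; full precision is carried through to the final answer.)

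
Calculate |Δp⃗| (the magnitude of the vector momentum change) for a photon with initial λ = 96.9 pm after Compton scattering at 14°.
1.6661e-24 kg·m/s

Photon momentum magnitude is p = h/λ.

Initial momentum:
p₀ = h/λ = 6.6261e-34/9.6900e-11 = 6.8380e-24 kg·m/s

After scattering:
λ' = λ + Δλ = 96.9 + 0.0721 = 96.9721 pm
p' = h/λ' = 6.6261e-34/9.6972e-11 = 6.8330e-24 kg·m/s

Momentum is a vector; the scattered photon's direction makes angle θ = 14° with the incident direction. The magnitude of the vector change Δp⃗ = p⃗₀ − p⃗' is found from the law of cosines:
|Δp⃗|² = p₀² + p'² − 2p₀p'cos θ
|Δp⃗|² = (6.8380e-24)² + (6.8330e-24)² − 2·6.8380e-24·6.8330e-24·cos(14°)
|Δp⃗| = 1.6661e-24 kg·m/s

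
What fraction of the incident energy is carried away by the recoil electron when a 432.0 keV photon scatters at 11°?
0.0153 (or 1.53%)

Calculate initial and final photon energies:

Initial: E₀ = 432.0 keV → λ₀ = 2.8700 pm
Compton shift: Δλ = 0.0446 pm
Final wavelength: λ' = 2.9146 pm
Final energy: E' = 425.3926 keV

Fractional energy loss:
(E₀ - E')/E₀ = (432.0000 - 425.3926)/432.0000
= 6.6074/432.0000
= 0.0153
= 1.53%

(Intermediate values are shown rounded; full precision is carried through to the final answer.)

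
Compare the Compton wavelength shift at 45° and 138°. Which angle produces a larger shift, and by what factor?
138° produces the larger shift by a factor of 5.951

Calculate both shifts using Δλ = λ_C(1 - cos θ):

For θ₁ = 45°:
Δλ₁ = 2.4263 × (1 - cos(45°))
Δλ₁ = 2.4263 × 0.2929
Δλ₁ = 0.7106 pm

For θ₂ = 138°:
Δλ₂ = 2.4263 × (1 - cos(138°))
Δλ₂ = 2.4263 × 1.7431
Δλ₂ = 4.2294 pm

The 138° angle produces the larger shift.
Ratio: 4.2294/0.7106 = 5.951

(Intermediate values are shown rounded; full precision is carried through to the final answer.)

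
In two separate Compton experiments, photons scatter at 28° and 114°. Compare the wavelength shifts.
114° produces the larger shift by a factor of 12.018

Calculate both shifts using Δλ = λ_C(1 - cos θ):

For θ₁ = 28°:
Δλ₁ = 2.4263 × (1 - cos(28°))
Δλ₁ = 2.4263 × 0.1171
Δλ₁ = 0.2840 pm

For θ₂ = 114°:
Δλ₂ = 2.4263 × (1 - cos(114°))
Δλ₂ = 2.4263 × 1.4067
Δλ₂ = 3.4132 pm

The 114° angle produces the larger shift.
Ratio: 3.4132/0.2840 = 12.018

(Intermediate values are shown rounded; full precision is carried through to the final answer.)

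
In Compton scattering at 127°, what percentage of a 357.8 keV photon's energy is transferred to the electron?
0.5287 (or 52.87%)

Calculate initial and final photon energies:

Initial: E₀ = 357.8 keV → λ₀ = 3.4652 pm
Compton shift: Δλ = 3.8865 pm
Final wavelength: λ' = 7.3517 pm
Final energy: E' = 168.6474 keV

Fractional energy loss:
(E₀ - E')/E₀ = (357.8000 - 168.6474)/357.8000
= 189.1526/357.8000
= 0.5287
= 52.87%

(Intermediate values are shown rounded; full precision is carried through to the final answer.)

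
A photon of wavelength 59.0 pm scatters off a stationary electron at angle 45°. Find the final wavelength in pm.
59.7106 pm

Using the Compton scattering formula:
λ' = λ + Δλ = λ + λ_C(1 - cos θ)

Given:
- Initial wavelength λ = 59.0 pm
- Scattering angle θ = 45°
- Compton wavelength λ_C ≈ 2.4263 pm

Calculate the shift:
Δλ = 2.4263 × (1 - cos(45°))
Δλ = 2.4263 × 0.2929
Δλ = 0.7106 pm

Final wavelength:
λ' = 59.0 + 0.7106 = 59.7106 pm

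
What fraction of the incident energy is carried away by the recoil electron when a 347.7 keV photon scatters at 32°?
0.0937 (or 9.37%)

Calculate initial and final photon energies:

Initial: E₀ = 347.7 keV → λ₀ = 3.5658 pm
Compton shift: Δλ = 0.3687 pm
Final wavelength: λ' = 3.9345 pm
Final energy: E' = 315.1189 keV

Fractional energy loss:
(E₀ - E')/E₀ = (347.7000 - 315.1189)/347.7000
= 32.5811/347.7000
= 0.0937
= 9.37%

(Intermediate values are shown rounded; full precision is carried through to the final answer.)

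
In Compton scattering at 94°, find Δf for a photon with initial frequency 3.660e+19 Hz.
8.807e+18 Hz (decrease)

Convert frequency to wavelength (c = 299792458 m/s):
λ₀ = c/f₀ = 299792458/3.660e+19 = 8.1910508e-12 m = 8.1911 pm

Calculate Compton shift:
Δλ = λ_C(1 - cos(94°)) = 2.5956 pm

Final wavelength:
λ' = λ₀ + Δλ = 8.1911 + 2.5956 = 10.7866 pm

Final frequency:
f' = c/λ' = 299792458/1.0786612e-11 = 2.7793014e+19 Hz

Frequency shift (decrease):
Δf = f₀ - f' = 3.660e+19 - 2.7793014e+19 = 8.807e+18 Hz

(Intermediate values are shown rounded; full precision is carried through to the final answer.)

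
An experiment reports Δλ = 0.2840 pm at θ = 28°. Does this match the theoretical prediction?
Yes, consistent

Calculate the expected shift for θ = 28°:

Δλ_expected = λ_C(1 - cos(28°))
Δλ_expected = 2.4263 × (1 - cos(28°))
Δλ_expected = 2.4263 × 0.1171
Δλ_expected = 0.2840 pm

Given shift: 0.2840 pm
Expected shift: 0.2840 pm
Difference: 0.0000 pm

The values match. This is consistent with Compton scattering at the stated angle.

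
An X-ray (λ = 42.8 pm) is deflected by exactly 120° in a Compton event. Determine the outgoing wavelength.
46.4395 pm

Using the Compton formula: λ' = λ + λ_C(1 − cos θ)

For θ = 120°, cos θ = -1/2 (exact) = -0.5000, so:
1 − cos 120° = 1 − (-1/2) = 1.5000

Δλ = λ_C × 1.5000 = 2.4263 × 1.5000 = 3.6395 pm

λ' = 42.8 + 3.6395 = 46.4395 pm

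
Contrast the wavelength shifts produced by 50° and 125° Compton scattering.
125° produces the larger shift by a factor of 4.405

Calculate both shifts using Δλ = λ_C(1 - cos θ):

For θ₁ = 50°:
Δλ₁ = 2.4263 × (1 - cos(50°))
Δλ₁ = 2.4263 × 0.3572
Δλ₁ = 0.8667 pm

For θ₂ = 125°:
Δλ₂ = 2.4263 × (1 - cos(125°))
Δλ₂ = 2.4263 × 1.5736
Δλ₂ = 3.8180 pm

The 125° angle produces the larger shift.
Ratio: 3.8180/0.8667 = 4.405

(Intermediate values are shown rounded; full precision is carried through to the final answer.)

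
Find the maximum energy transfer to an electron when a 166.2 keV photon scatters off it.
65.5027 keV

Maximum energy transfer occurs at θ = 180° (backscattering).

Initial photon: E₀ = 166.2 keV → λ₀ = 7.4599 pm

Maximum Compton shift (at 180°):
Δλ_max = 2λ_C = 2 × 2.4263 = 4.8526 pm

Final wavelength:
λ' = 7.4599 + 4.8526 = 12.3126 pm

Minimum photon energy (maximum energy to electron):
E'_min = hc/λ' = 100.6973 keV

Maximum electron kinetic energy:
K_max = E₀ - E'_min = 166.2000 - 100.6973 = 65.5027 keV

(Intermediate values are shown rounded; full precision is carried through to the final answer.)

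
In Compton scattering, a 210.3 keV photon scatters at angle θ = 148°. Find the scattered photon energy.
119.4507 keV

First convert energy to wavelength:
λ = hc/E, with hc ≈ 1239.842 keV·pm (i.e. 1239.842 eV·nm)

For E = 210.3 keV = 210300 eV:
λ = 1239.842 keV·pm / 210.3 keV
λ = 5.8956 pm

Calculate the Compton shift:
Δλ = λ_C(1 - cos(148°)) = 2.4263 × 1.8480
Δλ = 4.4839 pm

Final wavelength:
λ' = 5.8956 + 4.4839 = 10.3795 pm

Final energy:
E' = hc/λ' = 1239.842 / 10.3795 = 119.4507 keV

(Intermediate values are shown rounded; full precision is carried through to the final answer.)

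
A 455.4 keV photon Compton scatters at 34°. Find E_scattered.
395.1887 keV

First convert energy to wavelength:
λ = hc/E, with hc ≈ 1239.842 keV·pm (i.e. 1239.842 eV·nm)

For E = 455.4 keV = 455400 eV:
λ = 1239.842 keV·pm / 455.4 keV
λ = 2.7225 pm

Calculate the Compton shift:
Δλ = λ_C(1 - cos(34°)) = 2.4263 × 0.1710
Δλ = 0.4148 pm

Final wavelength:
λ' = 2.7225 + 0.4148 = 3.1373 pm

Final energy:
E' = hc/λ' = 1239.842 / 3.1373 = 395.1887 keV

(Intermediate values are shown rounded; full precision is carried through to the final answer.)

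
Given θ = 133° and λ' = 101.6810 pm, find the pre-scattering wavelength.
97.6000 pm

From λ' = λ + Δλ, we have λ = λ' - Δλ

First calculate the Compton shift:
Δλ = λ_C(1 - cos θ)
Δλ = 2.4263 × (1 - cos(133°))
Δλ = 2.4263 × 1.6820
Δλ = 4.0810 pm

Initial wavelength:
λ = λ' - Δλ
λ = 101.6810 - 4.0810
λ = 97.6000 pm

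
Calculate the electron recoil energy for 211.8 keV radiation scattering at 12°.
1.9011 keV

By energy conservation: K_e = E_initial - E_final

First find the scattered photon energy:
Initial wavelength: λ = hc/E = 5.8538 pm
Compton shift: Δλ = λ_C(1 - cos(12°)) = 0.0530 pm
Final wavelength: λ' = 5.8538 + 0.0530 = 5.9069 pm
Final photon energy: E' = hc/λ' = 209.8989 keV

Electron kinetic energy:
K_e = E - E' = 211.8000 - 209.8989 = 1.9011 keV

(Intermediate values are shown rounded; full precision is carried through to the final answer.)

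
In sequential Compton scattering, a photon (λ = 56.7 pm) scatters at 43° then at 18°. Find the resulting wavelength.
57.4706 pm

Apply Compton shift twice:

First scattering at θ₁ = 43°:
Δλ₁ = λ_C(1 - cos(43°))
Δλ₁ = 2.4263 × 0.2686
Δλ₁ = 0.6518 pm

After first scattering:
λ₁ = 56.7 + 0.6518 = 57.3518 pm

Second scattering at θ₂ = 18°:
Δλ₂ = λ_C(1 - cos(18°))
Δλ₂ = 2.4263 × 0.0489
Δλ₂ = 0.1188 pm

Final wavelength:
λ₂ = 57.3518 + 0.1188 = 57.4706 pm

Total shift: Δλ_total = 0.6518 + 0.1188 = 0.7706 pm

(Intermediate values are shown rounded; full precision is carried through to the final answer.)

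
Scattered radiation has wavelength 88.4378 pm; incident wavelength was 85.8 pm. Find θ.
95.00°

First find the wavelength shift:
Δλ = λ' - λ = 88.4378 - 85.8 = 2.6378 pm

Using Δλ = λ_C(1 - cos θ), with λ_C = h/(m_e·c) ≈ 2.42631024 pm:
cos θ = 1 - Δλ/λ_C
cos θ = 1 - 2.6378/2.42631024
cos θ = -0.087165

θ = arccos(-0.087165)
θ = 95.00°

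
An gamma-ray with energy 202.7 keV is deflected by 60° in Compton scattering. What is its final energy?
169.1511 keV

First convert energy to wavelength:
λ = hc/E, with hc ≈ 1239.842 keV·pm (i.e. 1239.842 eV·nm)

For E = 202.7 keV = 202700 eV:
λ = 1239.842 keV·pm / 202.7 keV
λ = 6.1166 pm

Calculate the Compton shift:
Δλ = λ_C(1 - cos(60°)) = 2.4263 × 0.5000
Δλ = 1.2132 pm

Final wavelength:
λ' = 6.1166 + 1.2132 = 7.3298 pm

Final energy:
E' = hc/λ' = 1239.842 / 7.3298 = 169.1511 keV

(Intermediate values are shown rounded; full precision is carried through to the final answer.)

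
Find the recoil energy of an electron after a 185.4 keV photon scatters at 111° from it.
61.2073 keV

By energy conservation: K_e = E_initial - E_final

First find the scattered photon energy:
Initial wavelength: λ = hc/E = 6.6874 pm
Compton shift: Δλ = λ_C(1 - cos(111°)) = 3.2958 pm
Final wavelength: λ' = 6.6874 + 3.2958 = 9.9832 pm
Final photon energy: E' = hc/λ' = 124.1927 keV

Electron kinetic energy:
K_e = E - E' = 185.4000 - 124.1927 = 61.2073 keV

(Intermediate values are shown rounded; full precision is carried through to the final answer.)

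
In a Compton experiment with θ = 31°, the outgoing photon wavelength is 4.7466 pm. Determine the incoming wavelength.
4.4000 pm

From λ' = λ + Δλ, we have λ = λ' - Δλ

First calculate the Compton shift:
Δλ = λ_C(1 - cos θ)
Δλ = 2.4263 × (1 - cos(31°))
Δλ = 2.4263 × 0.1428
Δλ = 0.3466 pm

Initial wavelength:
λ = λ' - Δλ
λ = 4.7466 - 0.3466
λ = 4.4000 pm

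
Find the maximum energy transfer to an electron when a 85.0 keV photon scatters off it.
21.2188 keV

Maximum energy transfer occurs at θ = 180° (backscattering).

Initial photon: E₀ = 85.0 keV → λ₀ = 14.5864 pm

Maximum Compton shift (at 180°):
Δλ_max = 2λ_C = 2 × 2.4263 = 4.8526 pm

Final wavelength:
λ' = 14.5864 + 4.8526 = 19.4390 pm

Minimum photon energy (maximum energy to electron):
E'_min = hc/λ' = 63.7812 keV

Maximum electron kinetic energy:
K_max = E₀ - E'_min = 85.0000 - 63.7812 = 21.2188 keV

(Intermediate values are shown rounded; full precision is carried through to the final answer.)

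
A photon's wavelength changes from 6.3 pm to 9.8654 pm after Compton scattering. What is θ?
118.00°

First find the wavelength shift:
Δλ = λ' - λ = 9.8654 - 6.3 = 3.5654 pm

Using Δλ = λ_C(1 - cos θ), with λ_C = h/(m_e·c) ≈ 2.42631024 pm:
cos θ = 1 - Δλ/λ_C
cos θ = 1 - 3.5654/2.42631024
cos θ = -0.469474

θ = arccos(-0.469474)
θ = 118.00°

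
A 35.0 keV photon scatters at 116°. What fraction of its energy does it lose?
0.0897 (or 8.97%)

Calculate initial and final photon energies:

Initial: E₀ = 35.0 keV → λ₀ = 35.4241 pm
Compton shift: Δλ = 3.4899 pm
Final wavelength: λ' = 38.9140 pm
Final energy: E' = 31.8611 keV

Fractional energy loss:
(E₀ - E')/E₀ = (35.0000 - 31.8611)/35.0000
= 3.1389/35.0000
= 0.0897
= 8.97%

(Intermediate values are shown rounded; full precision is carried through to the final answer.)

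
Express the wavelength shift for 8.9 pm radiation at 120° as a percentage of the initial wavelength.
40.8929%

Calculate the Compton shift:
Δλ = λ_C(1 - cos(120°))
Δλ = 2.4263 × (1 - cos(120°))
Δλ = 2.4263 × 1.5000
Δλ = 3.6395 pm

Percentage change:
(Δλ/λ₀) × 100 = (3.6395/8.9) × 100
= 40.8929%

(Intermediate values are shown rounded; full precision is carried through to the final answer.)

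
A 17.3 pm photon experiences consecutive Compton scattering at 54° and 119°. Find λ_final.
21.9028 pm

Apply Compton shift twice:

First scattering at θ₁ = 54°:
Δλ₁ = λ_C(1 - cos(54°))
Δλ₁ = 2.4263 × 0.4122
Δλ₁ = 1.0002 pm

After first scattering:
λ₁ = 17.3 + 1.0002 = 18.3002 pm

Second scattering at θ₂ = 119°:
Δλ₂ = λ_C(1 - cos(119°))
Δλ₂ = 2.4263 × 1.4848
Δλ₂ = 3.6026 pm

Final wavelength:
λ₂ = 18.3002 + 3.6026 = 21.9028 pm

Total shift: Δλ_total = 1.0002 + 3.6026 = 4.6028 pm

(Intermediate values are shown rounded; full precision is carried through to the final answer.)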